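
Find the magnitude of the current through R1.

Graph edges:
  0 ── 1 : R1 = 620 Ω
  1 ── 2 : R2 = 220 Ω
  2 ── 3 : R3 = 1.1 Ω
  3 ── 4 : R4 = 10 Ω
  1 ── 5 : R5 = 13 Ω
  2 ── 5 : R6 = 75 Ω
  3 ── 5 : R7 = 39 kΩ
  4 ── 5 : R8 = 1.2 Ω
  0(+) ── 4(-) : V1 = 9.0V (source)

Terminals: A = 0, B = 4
Nodal analysis, taking node 4 as the 0 V reference.
Source V1 fixes V_0 = 9 V.
KCL at each unknown node (sum of currents leaving = 0; resistances in Ω):
  Node 1: (V_1 - 9)/620 + (V_1 - V_2)/220 + (V_1 - V_5)/13 = 0
  Node 2: (V_2 - V_1)/220 + (V_2 - V_3)/1.1 + (V_2 - V_5)/75 = 0
  Node 3: (V_3 - V_2)/1.1 + (V_3 - 0)/10 + (V_3 - V_5)/39000 = 0
  Node 5: (V_5 - V_1)/13 + (V_5 - V_2)/75 + (V_5 - V_3)/39000 + (V_5 - 0)/1.2 = 0
Collecting terms (coefficients in siemens):
  0.08308·V_1 - 0.004545·V_2 - 0.07692·V_5 = 0.01452
  0.927·V_2 - 0.004545·V_1 - 0.9091·V_3 - 0.01333·V_5 = 0
  1.009·V_3 - 0.9091·V_2 - 0.00002564·V_5 = 0
  0.9236·V_5 - 0.07692·V_1 - 0.01333·V_2 - 0.00002564·V_3 = 0
Solving these 4 simultaneous equations (Gaussian elimination) gives:
  V_1 = 0.1901 V, V_2 = 0.009975 V, V_3 = 0.008987 V, V_5 = 0.01597 V
I_R1 = (V_0 - V_1)/R1 = (9 - 0.1901)/620 = 0.01421 A
|I_R1| = 0.01421 A

Final answer: |I_R1| = 0.01421 A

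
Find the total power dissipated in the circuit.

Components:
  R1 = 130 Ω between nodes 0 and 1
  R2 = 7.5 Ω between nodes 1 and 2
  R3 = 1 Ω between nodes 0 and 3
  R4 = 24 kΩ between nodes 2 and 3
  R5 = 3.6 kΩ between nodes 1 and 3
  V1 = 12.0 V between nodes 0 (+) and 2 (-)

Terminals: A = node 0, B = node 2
Nodal analysis, taking node 2 as the 0 V reference.
Source V1 fixes V_0 = 12 V.
KCL at each unknown node (sum of currents leaving = 0; resistances in Ω):
  Node 1: (V_1 - 12)/130 + (V_1 - 0)/7.5 + (V_1 - V_3)/3600 = 0
  Node 3: (V_3 - 12)/1 + (V_3 - 0)/24000 + (V_3 - V_1)/3600 = 0
Collecting terms (coefficients in siemens):
  0.1413·V_1 - 0.0002778·V_3 = 0.09231
  1·V_3 - 0.0002778·V_1 = 12
Determinant D = (0.1413)(1) - (-0.0002778)(-0.0002778) = 0.1413
V_1 = [(0.09231)(1) - (-0.0002778)(12)]/D = 0.6768 V
V_3 = [(0.1413)(12) - (0.09231)(-0.0002778)]/D = 12 V
Power in each resistor, P = (ΔV)²/R:
  P_R1 = (12 - 0.6768)²/130 = 0.9863 W
  P_R2 = (0.6768 - 0)²/7.5 = 0.06108 W
  P_R3 = (12 - 12)²/1 = 0.00001328 W
  P_R4 = (0 - 12)²/24000 = 0.005996 W
  P_R5 = (0.6768 - 12)²/3600 = 0.03559 W
P_total = P_R1 + P_R2 + P_R3 + P_R4 + P_R5 = 1.089 W

Final answer: 1.089 W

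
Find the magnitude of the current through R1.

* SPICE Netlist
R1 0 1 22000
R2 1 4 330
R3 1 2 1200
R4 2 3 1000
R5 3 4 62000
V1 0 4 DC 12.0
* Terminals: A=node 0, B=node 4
Nodal analysis, taking node 4 as the 0 V reference.
Source V1 fixes V_0 = 12 V.
KCL at each unknown node (sum of currents leaving = 0; resistances in Ω):
  Node 1: (V_1 - 12)/22000 + (V_1 - 0)/330 + (V_1 - V_2)/1200 = 0
  Node 2: (V_2 - V_1)/1200 + (V_2 - V_3)/1000 = 0
  Node 3: (V_3 - V_2)/1000 + (V_3 - 0)/62000 = 0
Collecting terms (coefficients in siemens):
  0.003909·V_1 - 0.0008333·V_2 = 0.0005455
  0.001833·V_2 - 0.0008333·V_1 - 0.001·V_3 = 0
  0.001016·V_3 - 0.001·V_2 = 0
Solving these 3 simultaneous equations (Gaussian elimination) gives:
  V_1 = 0.1764 V, V_2 = 0.1731 V, V_3 = 0.1704 V
I_R1 = (V_0 - V_1)/R1 = (12 - 0.1764)/22000 = 0.0005374 A
|I_R1| = 0.0005374 A

Final answer: |I_R1| = 0.0005374 A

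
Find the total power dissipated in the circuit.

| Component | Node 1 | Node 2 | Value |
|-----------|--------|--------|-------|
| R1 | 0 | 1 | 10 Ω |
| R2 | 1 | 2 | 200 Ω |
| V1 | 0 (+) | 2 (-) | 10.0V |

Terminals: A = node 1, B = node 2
Nodal analysis, taking node 2 as the 0 V reference.
Source V1 fixes V_0 = 10 V.
KCL at each unknown node (sum of currents leaving = 0; resistances in Ω):
  Node 1: (V_1 - 10)/10 + (V_1 - 0)/200 = 0
Collecting terms: 0.105 × V_1 = 1  =>  V_1 = 9.524 V
Power in each resistor, P = (ΔV)²/R:
  P_R1 = (10 - 9.524)²/10 = 0.02268 W
  P_R2 = (9.524 - 0)²/200 = 0.4535 W
P_total = P_R1 + P_R2 = 0.4762 W

Final answer: 0.4762 W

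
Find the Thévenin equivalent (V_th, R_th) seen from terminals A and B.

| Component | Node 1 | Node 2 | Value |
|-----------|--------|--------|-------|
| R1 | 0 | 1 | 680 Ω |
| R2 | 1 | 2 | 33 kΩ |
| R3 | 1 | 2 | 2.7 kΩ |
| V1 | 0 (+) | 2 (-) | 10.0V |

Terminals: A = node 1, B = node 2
Step 1 — V_th is the open-circuit voltage V_A - V_B (nothing connected across the terminals).
Nodal analysis, taking node 2 as the 0 V reference.
Source V1 fixes V_0 = 10 V.
KCL at each unknown node (sum of currents leaving = 0; resistances in Ω):
  Node 1: (V_1 - 10)/680 + (V_1 - 0)/33000 + (V_1 - 0)/2700 = 0
Collecting terms: 0.001871 × V_1 = 0.01471  =>  V_1 = 7.859 V
V_th = V_1 - V_2 = 7.859 - 0 = 7.859 V
Step 2 — R_th: zero the source — replace V1 by a short circuit (node 2 merges into node 0) — and find the resistance seen between A (node 1) and B (node 0).
Reduce the network between node 1 (A) and node 0 (B) by series/parallel combination:
  Rp1 = R1 ‖ R2 ‖ R3 (parallel, all between nodes 0 and 1) = 1/(1/680 + 1/33000 + 1/2700) = 534.4 Ω
R_th = 534.4 Ω

Final answer: V_th = 7.859 V, R_th = 534.4 Ω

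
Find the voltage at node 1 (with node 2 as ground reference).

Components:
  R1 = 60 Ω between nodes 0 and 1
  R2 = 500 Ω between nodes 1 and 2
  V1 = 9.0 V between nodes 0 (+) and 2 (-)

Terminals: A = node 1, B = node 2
Nodal analysis, taking node 2 as the 0 V reference.
Source V1 fixes V_0 = 9 V.
KCL at each unknown node (sum of currents leaving = 0; resistances in Ω):
  Node 1: (V_1 - 9)/60 + (V_1 - 0)/500 = 0
Collecting terms: 0.01867 × V_1 = 0.15  =>  V_1 = 8.036 V
The requested potential is V_1 = 8.036 V.

Final answer: V_1 = 8.036 V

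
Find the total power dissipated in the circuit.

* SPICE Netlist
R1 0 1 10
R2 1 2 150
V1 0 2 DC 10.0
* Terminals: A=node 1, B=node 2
Nodal analysis, taking node 2 as the 0 V reference.
Source V1 fixes V_0 = 10 V.
KCL at each unknown node (sum of currents leaving = 0; resistances in Ω):
  Node 1: (V_1 - 10)/10 + (V_1 - 0)/150 = 0
Collecting terms: 0.1067 × V_1 = 1  =>  V_1 = 9.375 V
Power in each resistor, P = (ΔV)²/R:
  P_R1 = (10 - 9.375)²/10 = 0.03906 W
  P_R2 = (9.375 - 0)²/150 = 0.5859 W
P_total = P_R1 + P_R2 = 0.625 W

Final answer: 0.625 W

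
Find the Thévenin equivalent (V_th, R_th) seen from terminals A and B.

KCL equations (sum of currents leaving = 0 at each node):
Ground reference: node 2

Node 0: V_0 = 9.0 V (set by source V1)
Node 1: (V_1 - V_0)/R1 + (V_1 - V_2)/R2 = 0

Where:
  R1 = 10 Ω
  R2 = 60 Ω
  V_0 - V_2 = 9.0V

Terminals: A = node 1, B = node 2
Step 1 — V_th is the open-circuit voltage V_A - V_B (nothing connected across the terminals).
Nodal analysis, taking node 2 as the 0 V reference.
Source V1 fixes V_0 = 9 V.
KCL at each unknown node (sum of currents leaving = 0; resistances in Ω):
  Node 1: (V_1 - 9)/10 + (V_1 - 0)/60 = 0
Collecting terms: 0.1167 × V_1 = 0.9  =>  V_1 = 7.714 V
V_th = V_1 - V_2 = 7.714 - 0 = 7.714 V
Step 2 — R_th: zero the source — replace V1 by a short circuit (node 2 merges into node 0) — and find the resistance seen between A (node 1) and B (node 0).
Reduce the network between node 1 (A) and node 0 (B) by series/parallel combination:
  Rp1 = R1 ‖ R2 (parallel, both between nodes 0 and 1) = 1/(1/10 + 1/60) = 8.571 Ω
R_th = 8.571 Ω

Final answer: V_th = 7.714 V, R_th = 8.571 Ω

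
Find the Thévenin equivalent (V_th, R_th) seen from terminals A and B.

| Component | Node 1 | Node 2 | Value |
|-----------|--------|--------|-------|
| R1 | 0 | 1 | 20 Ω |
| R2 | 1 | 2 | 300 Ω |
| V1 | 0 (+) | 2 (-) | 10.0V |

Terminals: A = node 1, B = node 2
Step 1 — V_th is the open-circuit voltage V_A - V_B (nothing connected across the terminals).
Nodal analysis, taking node 2 as the 0 V reference.
Source V1 fixes V_0 = 10 V.
KCL at each unknown node (sum of currents leaving = 0; resistances in Ω):
  Node 1: (V_1 - 10)/20 + (V_1 - 0)/300 = 0
Collecting terms: 0.05333 × V_1 = 0.5  =>  V_1 = 9.375 V
V_th = V_1 - V_2 = 9.375 - 0 = 9.375 V
Step 2 — R_th: zero the source — replace V1 by a short circuit (node 2 merges into node 0) — and find the resistance seen between A (node 1) and B (node 0).
Reduce the network between node 1 (A) and node 0 (B) by series/parallel combination:
  Rp1 = R1 ‖ R2 (parallel, both between nodes 0 and 1) = 1/(1/20 + 1/300) = 18.75 Ω
R_th = 18.75 Ω

Final answer: V_th = 9.375 V, R_th = 18.75 Ω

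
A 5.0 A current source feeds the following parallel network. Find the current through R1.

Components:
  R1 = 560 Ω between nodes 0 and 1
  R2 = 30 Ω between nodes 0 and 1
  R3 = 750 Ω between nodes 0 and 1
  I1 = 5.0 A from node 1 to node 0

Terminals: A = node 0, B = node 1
All resistors sit directly between nodes 0 and 1, so they are in parallel and share one voltage V; the full source current 5 A splits among them.
1/R_par = 1/560 + 1/30 + 1/750 = 0.03645 S  =>  R_par = 27.43 Ω
V = I × R_par = 5 × 27.43 = 137.2 V
I_R1 = V/R1 = 137.2/560 = 0.2449 A

Final answer: 0.2449 A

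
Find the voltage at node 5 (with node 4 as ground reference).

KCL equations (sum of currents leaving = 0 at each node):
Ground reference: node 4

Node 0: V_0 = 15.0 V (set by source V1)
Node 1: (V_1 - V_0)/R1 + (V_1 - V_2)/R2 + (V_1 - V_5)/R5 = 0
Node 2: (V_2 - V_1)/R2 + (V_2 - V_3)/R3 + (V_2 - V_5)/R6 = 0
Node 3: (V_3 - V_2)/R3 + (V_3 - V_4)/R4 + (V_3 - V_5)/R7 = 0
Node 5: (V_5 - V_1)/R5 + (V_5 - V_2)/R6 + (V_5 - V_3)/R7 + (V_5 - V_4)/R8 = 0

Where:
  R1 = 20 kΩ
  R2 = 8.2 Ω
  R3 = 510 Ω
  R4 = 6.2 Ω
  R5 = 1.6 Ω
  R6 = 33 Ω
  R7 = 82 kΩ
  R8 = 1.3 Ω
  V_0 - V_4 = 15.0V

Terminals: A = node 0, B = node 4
Nodal analysis, taking node 4 as the 0 V reference.
Source V1 fixes V_0 = 15 V.
KCL at each unknown node (sum of currents leaving = 0; resistances in Ω):
  Node 1: (V_1 - 15)/20000 + (V_1 - V_2)/8.2 + (V_1 - V_5)/1.6 = 0
  Node 2: (V_2 - V_1)/8.2 + (V_2 - V_3)/510 + (V_2 - V_5)/33 = 0
  Node 3: (V_3 - V_2)/510 + (V_3 - 0)/6.2 + (V_3 - V_5)/82000 = 0
  Node 5: (V_5 - V_1)/1.6 + (V_5 - V_2)/33 + (V_5 - V_3)/82000 + (V_5 - 0)/1.3 = 0
Collecting terms (coefficients in siemens):
  0.747·V_1 - 0.122·V_2 - 0.625·V_5 = 0.00075
  0.1542·V_2 - 0.122·V_1 - 0.001961·V_3 - 0.0303·V_5 = 0
  0.1633·V_3 - 0.001961·V_2 - 0.0000122·V_5 = 0
  1.425·V_5 - 0.625·V_1 - 0.0303·V_2 - 0.0000122·V_3 = 0
Solving these 4 simultaneous equations (Gaussian elimination) gives:
  V_1 = 0.002121 V, V_2 = 0.001868 V, V_3 = 0.00002251 V, V_5 = 0.0009701 V
The requested potential is V_5 = 0.0009701 V.

Final answer: V_5 = 0.0009701 V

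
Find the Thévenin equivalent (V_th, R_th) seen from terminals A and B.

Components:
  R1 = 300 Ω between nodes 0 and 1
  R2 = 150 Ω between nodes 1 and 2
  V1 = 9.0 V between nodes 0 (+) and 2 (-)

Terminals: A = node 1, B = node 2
Step 1 — V_th is the open-circuit voltage V_A - V_B (nothing connected across the terminals).
Nodal analysis, taking node 2 as the 0 V reference.
Source V1 fixes V_0 = 9 V.
KCL at each unknown node (sum of currents leaving = 0; resistances in Ω):
  Node 1: (V_1 - 9)/300 + (V_1 - 0)/150 = 0
Collecting terms: 0.01 × V_1 = 0.03  =>  V_1 = 3 V
V_th = V_1 - V_2 = 3 - 0 = 3 V
Step 2 — R_th: zero the source — replace V1 by a short circuit (node 2 merges into node 0) — and find the resistance seen between A (node 1) and B (node 0).
Reduce the network between node 1 (A) and node 0 (B) by series/parallel combination:
  Rp1 = R1 ‖ R2 (parallel, both between nodes 0 and 1) = 1/(1/300 + 1/150) = 100 Ω
R_th = 100 Ω

Final answer: V_th = 3 V, R_th = 100 Ω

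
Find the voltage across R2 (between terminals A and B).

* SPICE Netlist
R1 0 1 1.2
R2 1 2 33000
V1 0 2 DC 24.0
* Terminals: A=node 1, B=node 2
R1 and R2 are in series across V1 (node 0 → node 1 → node 2), and the output A–B is taken across R2, so this is a voltage divider.
Series current: I = V1/(R1 + R2) = 24/(1.2 + 33000) = 24/33000 = 0.0007272 A
V_R2 = I × R2 = V1 × R2/(R1 + R2) = 24 × 33000/33000 = 24 V

Final answer: 24 V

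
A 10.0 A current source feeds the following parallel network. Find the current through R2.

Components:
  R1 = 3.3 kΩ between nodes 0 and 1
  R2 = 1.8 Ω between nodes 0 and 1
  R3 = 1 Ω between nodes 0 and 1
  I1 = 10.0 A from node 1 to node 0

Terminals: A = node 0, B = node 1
All resistors sit directly between nodes 0 and 1, so they are in parallel and share one voltage V; the full source current 10 A splits among them.
1/R_par = 1/3300 + 1/1.8 + 1/1 = 1.556 S  =>  R_par = 0.6427 Ω
V = I × R_par = 10 × 0.6427 = 6.427 V
I_R2 = V/R2 = 6.427/1.8 = 3.571 A

Final answer: 3.571 A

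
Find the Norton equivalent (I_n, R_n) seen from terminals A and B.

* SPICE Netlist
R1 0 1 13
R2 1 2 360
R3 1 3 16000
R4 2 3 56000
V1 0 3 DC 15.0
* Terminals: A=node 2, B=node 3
Find the Thévenin equivalent first; then I_n = V_th/R_th and R_n = R_th.
Step 1 — V_th is the open-circuit voltage V_A - V_B (nothing connected across the terminals).
Nodal analysis, taking node 3 as the 0 V reference.
Source V1 fixes V_0 = 15 V.
KCL at each unknown node (sum of currents leaving = 0; resistances in Ω):
  Node 1: (V_1 - 15)/13 + (V_1 - V_2)/360 + (V_1 - 0)/16000 = 0
  Node 2: (V_2 - V_1)/360 + (V_2 - 0)/56000 = 0
Collecting terms (coefficients in siemens):
  0.07976·V_1 - 0.002778·V_2 = 1.154
  0.002796·V_2 - 0.002778·V_1 = 0
Determinant D = (0.07976)(0.002796) - (-0.002778)(-0.002778) = 0.0002153
V_1 = [(1.154)(0.002796) - (-0.002778)(0)]/D = 14.98 V
V_2 = [(0.07976)(0) - (1.154)(-0.002778)]/D = 14.89 V
V_th = V_2 - V_3 = 14.89 - 0 = 14.89 V
Step 2 — R_th: zero the source — replace V1 by a short circuit (node 3 merges into node 0) — and find the resistance seen between A (node 2) and B (node 0).
Reduce the network between node 2 (A) and node 0 (B) by series/parallel combination:
  Rp1 = R1 ‖ R3 (parallel, both between nodes 0 and 1) = 1/(1/13 + 1/16000) = 12.99 Ω
  Rs1 = R2 + Rp1 (series, joined only at node 1) = 360 + 12.99 = 373 Ω
  Rp2 = R4 ‖ Rs1 (parallel, both between nodes 0 and 2) = 1/(1/56000 + 1/373) = 370.5 Ω
R_th = 370.5 Ω
I_n = V_th/R_th = 14.89/370.5 = 0.04018 A, and R_n = R_th = 370.5 Ω

Final answer: I_n = 0.04018 A, R_n = 370.5 Ω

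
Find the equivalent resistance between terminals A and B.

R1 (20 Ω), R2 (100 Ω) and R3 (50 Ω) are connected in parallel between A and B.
Reduce the network between node 0 (A) and node 1 (B) by series/parallel combination:
  Rp1 = R1 ‖ R2 ‖ R3 (parallel, all between nodes 0 and 1) = 1/(1/20 + 1/100 + 1/50) = 12.5 Ω
R_eq = 12.5 Ω

Final answer: 12.5 Ω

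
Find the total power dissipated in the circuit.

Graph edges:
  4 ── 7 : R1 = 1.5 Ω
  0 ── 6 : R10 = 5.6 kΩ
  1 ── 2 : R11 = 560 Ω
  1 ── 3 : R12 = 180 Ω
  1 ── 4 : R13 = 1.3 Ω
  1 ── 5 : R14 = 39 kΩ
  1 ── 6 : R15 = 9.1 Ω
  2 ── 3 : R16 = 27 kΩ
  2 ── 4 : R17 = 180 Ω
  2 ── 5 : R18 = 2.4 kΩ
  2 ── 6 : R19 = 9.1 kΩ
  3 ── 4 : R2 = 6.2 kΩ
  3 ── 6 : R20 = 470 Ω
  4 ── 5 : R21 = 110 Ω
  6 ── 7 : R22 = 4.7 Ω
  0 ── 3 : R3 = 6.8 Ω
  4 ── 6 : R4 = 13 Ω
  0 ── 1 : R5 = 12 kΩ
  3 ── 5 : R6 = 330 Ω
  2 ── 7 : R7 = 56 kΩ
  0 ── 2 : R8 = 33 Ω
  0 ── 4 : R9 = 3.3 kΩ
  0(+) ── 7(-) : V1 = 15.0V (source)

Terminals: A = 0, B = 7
Nodal analysis, taking node 7 as the 0 V reference.
Source V1 fixes V_0 = 15 V.
KCL at each unknown node (sum of currents leaving = 0; resistances in Ω):
  Node 1: (V_1 - 15)/12000 + (V_1 - V_2)/560 + (V_1 - V_3)/180 + (V_1 - V_4)/1.3 + (V_1 - V_5)/39000 + (V_1 - V_6)/9.1 = 0
  Node 2: (V_2 - 0)/56000 + (V_2 - 15)/33 + (V_2 - V_1)/560 + (V_2 - V_3)/27000 + (V_2 - V_4)/180 + (V_2 - V_5)/2400 + (V_2 - V_6)/9100 = 0
  Node 3: (V_3 - V_4)/6200 + (V_3 - 15)/6.8 + (V_3 - V_5)/330 + (V_3 - V_1)/180 + (V_3 - V_2)/27000 + (V_3 - V_6)/470 = 0
  Node 4: (V_4 - 0)/1.5 + (V_4 - V_3)/6200 + (V_4 - V_6)/13 + (V_4 - 15)/3300 + (V_4 - V_1)/1.3 + (V_4 - V_2)/180 + (V_4 - V_5)/110 = 0
  Node 5: (V_5 - V_3)/330 + (V_5 - V_1)/39000 + (V_5 - V_2)/2400 + (V_5 - V_4)/110 = 0
  Node 6: (V_6 - V_4)/13 + (V_6 - 15)/5600 + (V_6 - V_1)/9.1 + (V_6 - V_2)/9100 + (V_6 - V_3)/470 + (V_6 - 0)/4.7 = 0
Collecting terms (coefficients in siemens):
  0.8866·V_1 - 0.001786·V_2 - 0.005556·V_3 - 0.7692·V_4 - 0.00002564·V_5 - 0.1099·V_6 = 0.00125
  0.03823·V_2 - 0.001786·V_1 - 0.00003704·V_3 - 0.005556·V_4 - 0.0004167·V_5 - 0.0001099·V_6 = 0.4545
  0.158·V_3 - 0.005556·V_1 - 0.00003704·V_2 - 0.0001613·V_4 - 0.00303·V_5 - 0.002128·V_6 = 2.206
  1.528·V_4 - 0.7692·V_1 - 0.005556·V_2 - 0.0001613·V_3 - 0.009091·V_5 - 0.07692·V_6 = 0.004545
  0.01256·V_5 - 0.00002564·V_1 - 0.0004167·V_2 - 0.00303·V_3 - 0.009091·V_4 = 0
  0.402·V_6 - 0.1099·V_1 - 0.0001099·V_2 - 0.002128·V_3 - 0.07692·V_4 = 0.002679
Solving these 6 simultaneous equations (Gaussian elimination) gives:
  V_1 = 0.3851 V, V_2 = 12.01 V, V_3 = 14.06 V, V_4 = 0.278 V
  V_5 = 3.991 V, V_6 = 0.2428 V
Power in each resistor, P = (ΔV)²/R:
  P_R1 = (0.278 - 0)²/1.5 = 0.05151 W
  P_R2 = (14.06 - 0.278)²/6200 = 0.03064 W
  P_R3 = (15 - 14.06)²/6.8 = 0.1298 W
  P_R4 = (0.278 - 0.2428)²/13 = 0.00009499 W
  P_R5 = (15 - 0.3851)²/12000 = 0.0178 W
  P_R6 = (14.06 - 3.991)²/330 = 0.3072 W
  P_R7 = (12.01 - 0)²/56000 = 0.002575 W
  P_R8 = (15 - 12.01)²/33 = 0.2714 W
  P_R9 = (15 - 0.278)²/3300 = 0.06568 W
  P_R10 = (15 - 0.2428)²/5600 = 0.03889 W
  P_R11 = (0.3851 - 12.01)²/560 = 0.2412 W
  P_R12 = (0.3851 - 14.06)²/180 = 1.039 W
  P_R13 = (0.3851 - 0.278)²/1.3 = 0.008828 W
  P_R14 = (0.3851 - 3.991)²/39000 = 0.0003335 W
  P_R15 = (0.3851 - 0.2428)²/9.1 = 0.002224 W
  P_R16 = (12.01 - 14.06)²/27000 = 0.0001561 W
  P_R17 = (12.01 - 0.278)²/180 = 0.7643 W
  P_R18 = (12.01 - 3.991)²/2400 = 0.02677 W
  P_R19 = (12.01 - 0.2428)²/9100 = 0.01521 W
  P_R20 = (14.06 - 0.2428)²/470 = 0.4062 W
  P_R21 = (0.278 - 3.991)²/110 = 0.1254 W
  P_R22 = (0.2428 - 0)²/4.7 = 0.01255 W
P_total = P_R1 + P_R2 + P_R3 + P_R4 + P_R5 + P_R6 + P_R7 + P_R8 + P_R9 + P_R10 + P_R11 + P_R12 + P_R13 + P_R14 + P_R15 + P_R16 + P_R17 + P_R18 + P_R19 + P_R20 + P_R21 + P_R22 = 3.558 W

Final answer: 3.558 W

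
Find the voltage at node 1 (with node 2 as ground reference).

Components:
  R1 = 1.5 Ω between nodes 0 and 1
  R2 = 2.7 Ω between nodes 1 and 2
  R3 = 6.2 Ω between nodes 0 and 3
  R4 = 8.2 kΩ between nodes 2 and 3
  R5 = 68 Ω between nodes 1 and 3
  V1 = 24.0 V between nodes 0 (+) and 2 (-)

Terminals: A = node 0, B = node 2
Nodal analysis, taking node 2 as the 0 V reference.
Source V1 fixes V_0 = 24 V.
KCL at each unknown node (sum of currents leaving = 0; resistances in Ω):
  Node 1: (V_1 - 24)/1.5 + (V_1 - 0)/2.7 + (V_1 - V_3)/68 = 0
  Node 3: (V_3 - 24)/6.2 + (V_3 - 0)/8200 + (V_3 - V_1)/68 = 0
Collecting terms (coefficients in siemens):
  1.052·V_1 - 0.01471·V_3 = 16
  0.1761·V_3 - 0.01471·V_1 = 3.871
Determinant D = (1.052)(0.1761) - (-0.01471)(-0.01471) = 0.185
V_1 = [(16)(0.1761) - (-0.01471)(3.871)]/D = 15.54 V
V_3 = [(1.052)(3.871) - (16)(-0.01471)]/D = 23.28 V
The requested potential is V_1 = 15.54 V.

Final answer: V_1 = 15.54 V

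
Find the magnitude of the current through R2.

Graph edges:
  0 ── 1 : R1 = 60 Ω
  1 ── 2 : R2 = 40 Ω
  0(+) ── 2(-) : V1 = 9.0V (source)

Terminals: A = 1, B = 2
Nodal analysis, taking node 2 as the 0 V reference.
Source V1 fixes V_0 = 9 V.
KCL at each unknown node (sum of currents leaving = 0; resistances in Ω):
  Node 1: (V_1 - 9)/60 + (V_1 - 0)/40 = 0
Collecting terms: 0.04167 × V_1 = 0.15  =>  V_1 = 3.6 V
I_R2 = (V_1 - V_2)/R2 = (3.6 - 0)/40 = 0.09 A
|I_R2| = 0.09 A

Final answer: |I_R2| = 0.09 A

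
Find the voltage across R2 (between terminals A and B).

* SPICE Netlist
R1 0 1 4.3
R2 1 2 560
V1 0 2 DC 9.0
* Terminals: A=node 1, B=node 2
R1 and R2 are in series across V1 (node 0 → node 1 → node 2), and the output A–B is taken across R2, so this is a voltage divider.
Series current: I = V1/(R1 + R2) = 9/(4.3 + 560) = 9/564.3 = 0.01595 A
V_R2 = I × R2 = V1 × R2/(R1 + R2) = 9 × 560/564.3 = 8.931 V

Final answer: 8.931 V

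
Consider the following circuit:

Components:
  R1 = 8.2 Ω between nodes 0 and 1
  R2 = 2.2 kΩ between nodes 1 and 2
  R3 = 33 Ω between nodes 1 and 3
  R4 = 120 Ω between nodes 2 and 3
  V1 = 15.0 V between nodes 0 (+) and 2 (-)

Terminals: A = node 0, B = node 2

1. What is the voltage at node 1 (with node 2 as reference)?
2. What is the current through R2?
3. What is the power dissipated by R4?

Nodal analysis, taking node 2 as the 0 V reference.
Source V1 fixes V_0 = 15 V.
KCL at each unknown node (sum of currents leaving = 0; resistances in Ω):
  Node 1: (V_1 - 15)/8.2 + (V_1 - 0)/2200 + (V_1 - V_3)/33 = 0
  Node 3: (V_3 - V_1)/33 + (V_3 - 0)/120 = 0
Collecting terms (coefficients in siemens):
  0.1527·V_1 - 0.0303·V_3 = 1.829
  0.03864·V_3 - 0.0303·V_1 = 0
Determinant D = (0.1527)(0.03864) - (-0.0303)(-0.0303) = 0.004982
V_1 = [(1.829)(0.03864) - (-0.0303)(0)]/D = 14.19 V
V_3 = [(0.1527)(0) - (1.829)(-0.0303)]/D = 11.13 V
Part 1:
  Read off the nodal solution: V_1 = 14.19 V
Part 2:
  I_R2 = (V_1 - V_2)/R2 = (14.19 - 0)/2200 = 0.006449 A
  Magnitude: I_R2 = 0.006449 A
Part 3:
  I_R4 = (V_2 - V_3)/R4 = (0 - 11.13)/120 = -0.09272 A
  P_R4 = I_R4² × R4 = (-0.09272)² × 120 = 1.032 W

Final answers:
1. V_1 = 14.19 V
2. I_R2 = 0.006449 A
3. P_R4 = 1.032 W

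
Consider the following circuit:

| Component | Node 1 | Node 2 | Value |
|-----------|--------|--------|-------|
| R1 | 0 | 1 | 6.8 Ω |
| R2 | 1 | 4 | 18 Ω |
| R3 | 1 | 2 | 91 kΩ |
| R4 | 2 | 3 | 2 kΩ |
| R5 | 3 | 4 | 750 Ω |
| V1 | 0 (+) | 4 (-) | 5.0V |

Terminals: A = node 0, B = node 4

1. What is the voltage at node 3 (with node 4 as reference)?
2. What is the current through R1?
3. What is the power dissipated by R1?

Nodal analysis, taking node 4 as the 0 V reference.
Source V1 fixes V_0 = 5 V.
KCL at each unknown node (sum of currents leaving = 0; resistances in Ω):
  Node 1: (V_1 - 5)/6.8 + (V_1 - 0)/18 + (V_1 - V_2)/91000 = 0
  Node 2: (V_2 - V_1)/91000 + (V_2 - V_3)/2000 = 0
  Node 3: (V_3 - V_2)/2000 + (V_3 - 0)/750 = 0
Collecting terms (coefficients in siemens):
  0.2026·V_1 - 0.00001099·V_2 = 0.7353
  0.000511·V_2 - 0.00001099·V_1 - 0.0005·V_3 = 0
  0.001833·V_3 - 0.0005·V_2 = 0
Solving these 3 simultaneous equations (Gaussian elimination) gives:
  V_1 = 3.629 V, V_2 = 0.1064 V, V_3 = 0.02903 V
Part 1:
  Read off the nodal solution: V_3 = 0.02903 V
Part 2:
  I_R1 = (V_0 - V_1)/R1 = (5 - 3.629)/6.8 = 0.2016 A
  Magnitude: I_R1 = 0.2016 A
Part 3:
  I_R1 = (V_0 - V_1)/R1 = (5 - 3.629)/6.8 = 0.2016 A
  P_R1 = I_R1² × R1 = (0.2016)² × 6.8 = 0.2765 W

Final answers:
1. V_3 = 0.02903 V
2. I_R1 = 0.2016 A
3. P_R1 = 0.2765 W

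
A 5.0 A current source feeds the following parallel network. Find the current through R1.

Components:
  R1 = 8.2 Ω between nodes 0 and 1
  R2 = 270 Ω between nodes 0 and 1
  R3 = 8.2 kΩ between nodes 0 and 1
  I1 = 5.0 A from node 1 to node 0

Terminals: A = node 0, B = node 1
All resistors sit directly between nodes 0 and 1, so they are in parallel and share one voltage V; the full source current 5 A splits among them.
1/R_par = 1/8.2 + 1/270 + 1/8200 = 0.1258 S  =>  R_par = 7.951 Ω
V = I × R_par = 5 × 7.951 = 39.75 V
I_R1 = V/R1 = 39.75/8.2 = 4.848 A

Final answer: 4.848 A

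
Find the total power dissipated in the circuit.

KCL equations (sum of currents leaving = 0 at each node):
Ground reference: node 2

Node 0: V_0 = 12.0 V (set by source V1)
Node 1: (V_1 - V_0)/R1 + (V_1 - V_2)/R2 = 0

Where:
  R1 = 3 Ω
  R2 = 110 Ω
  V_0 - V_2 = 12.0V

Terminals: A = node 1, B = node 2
Nodal analysis, taking node 2 as the 0 V reference.
Source V1 fixes V_0 = 12 V.
KCL at each unknown node (sum of currents leaving = 0; resistances in Ω):
  Node 1: (V_1 - 12)/3 + (V_1 - 0)/110 = 0
Collecting terms: 0.3424 × V_1 = 4  =>  V_1 = 11.68 V
Power in each resistor, P = (ΔV)²/R:
  P_R1 = (12 - 11.68)²/3 = 0.03383 W
  P_R2 = (11.68 - 0)²/110 = 1.241 W
P_total = P_R1 + P_R2 = 1.274 W

Final answer: 1.274 W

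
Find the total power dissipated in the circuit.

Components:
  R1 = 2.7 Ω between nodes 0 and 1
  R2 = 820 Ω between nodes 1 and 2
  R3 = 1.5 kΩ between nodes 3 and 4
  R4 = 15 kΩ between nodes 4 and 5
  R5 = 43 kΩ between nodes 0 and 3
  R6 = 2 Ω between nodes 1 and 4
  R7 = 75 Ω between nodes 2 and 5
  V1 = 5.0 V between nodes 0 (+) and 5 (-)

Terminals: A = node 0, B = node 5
Nodal analysis, taking node 5 as the 0 V reference.
Source V1 fixes V_0 = 5 V.
KCL at each unknown node (sum of currents leaving = 0; resistances in Ω):
  Node 1: (V_1 - 5)/2.7 + (V_1 - V_2)/820 + (V_1 - V_4)/2 = 0
  Node 2: (V_2 - V_1)/820 + (V_2 - 0)/75 = 0
  Node 3: (V_3 - V_4)/1500 + (V_3 - 5)/43000 = 0
  Node 4: (V_4 - V_3)/1500 + (V_4 - 0)/15000 + (V_4 - V_1)/2 = 0
Collecting terms (coefficients in siemens):
  0.8716·V_1 - 0.00122·V_2 - 0.5·V_4 = 1.852
  0.01455·V_2 - 0.00122·V_1 = 0
  0.0006899·V_3 - 0.0006667·V_4 = 0.0001163
  0.5007·V_4 - 0.5·V_1 - 0.0006667·V_3 = 0
Solving these 4 simultaneous equations (Gaussian elimination) gives:
  V_1 = 4.984 V, V_2 = 0.4177 V, V_3 = 4.984 V, V_4 = 4.983 V
Power in each resistor, P = (ΔV)²/R:
  P_R1 = (5 - 4.984)²/2.7 = 0.00009401 W
  P_R2 = (4.984 - 0.4177)²/820 = 0.02543 W
  P_R3 = (4.984 - 4.983)²/1500 = 0.0000000002086 W
  P_R4 = (4.983 - 0)²/15000 = 0.001656 W
  P_R5 = (5 - 4.984)²/43000 = 0.00000000598 W
  P_R6 = (4.984 - 4.983)²/2 = 0.0000002203 W
  P_R7 = (0.4177 - 0)²/75 = 0.002326 W
P_total = P_R1 + P_R2 + P_R3 + P_R4 + P_R5 + P_R6 + P_R7 = 0.02951 W

Final answer: 0.02951 W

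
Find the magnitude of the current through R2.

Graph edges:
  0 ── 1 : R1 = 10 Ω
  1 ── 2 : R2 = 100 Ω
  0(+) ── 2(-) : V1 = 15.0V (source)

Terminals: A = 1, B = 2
Nodal analysis, taking node 2 as the 0 V reference.
Source V1 fixes V_0 = 15 V.
KCL at each unknown node (sum of currents leaving = 0; resistances in Ω):
  Node 1: (V_1 - 15)/10 + (V_1 - 0)/100 = 0
Collecting terms: 0.11 × V_1 = 1.5  =>  V_1 = 13.64 V
I_R2 = (V_1 - V_2)/R2 = (13.64 - 0)/100 = 0.1364 A
|I_R2| = 0.1364 A

Final answer: |I_R2| = 0.1364 A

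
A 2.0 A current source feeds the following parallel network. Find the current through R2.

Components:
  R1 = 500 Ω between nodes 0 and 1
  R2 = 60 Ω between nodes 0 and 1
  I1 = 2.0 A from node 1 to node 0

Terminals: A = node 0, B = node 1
All resistors sit directly between nodes 0 and 1, so they are in parallel and share one voltage V; the full source current 2 A splits among them.
1/R_par = 1/500 + 1/60 = 0.01867 S  =>  R_par = 53.57 Ω
V = I × R_par = 2 × 53.57 = 107.1 V
I_R2 = V/R2 = 107.1/60 = 1.786 A

Final answer: 1.786 A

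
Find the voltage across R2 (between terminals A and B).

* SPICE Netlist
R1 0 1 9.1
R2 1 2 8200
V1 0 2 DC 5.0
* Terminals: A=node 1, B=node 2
R1 and R2 are in series across V1 (node 0 → node 1 → node 2), and the output A–B is taken across R2, so this is a voltage divider.
Series current: I = V1/(R1 + R2) = 5/(9.1 + 8200) = 5/8209 = 0.0006091 A
V_R2 = I × R2 = V1 × R2/(R1 + R2) = 5 × 8200/8209 = 4.994 V

Final answer: 4.994 V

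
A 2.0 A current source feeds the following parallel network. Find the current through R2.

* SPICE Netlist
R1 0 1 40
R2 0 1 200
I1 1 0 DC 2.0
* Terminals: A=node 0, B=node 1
All resistors sit directly between nodes 0 and 1, so they are in parallel and share one voltage V; the full source current 2 A splits among them.
1/R_par = 1/40 + 1/200 = 0.03 S  =>  R_par = 33.33 Ω
V = I × R_par = 2 × 33.33 = 66.67 V
I_R2 = V/R2 = 66.67/200 = 0.3333 A

Final answer: 0.3333 A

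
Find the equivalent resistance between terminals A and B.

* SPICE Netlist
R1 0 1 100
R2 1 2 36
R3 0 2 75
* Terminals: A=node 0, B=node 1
Reduce the network between node 0 (A) and node 1 (B) by series/parallel combination:
  Rs1 = R3 + R2 (series, joined only at node 2) = 75 + 36 = 111 Ω
  Rp1 = R1 ‖ Rs1 (parallel, both between nodes 0 and 1) = 1/(1/100 + 1/111) = 52.61 Ω
R_eq = 52.61 Ω

Final answer: 52.61 Ω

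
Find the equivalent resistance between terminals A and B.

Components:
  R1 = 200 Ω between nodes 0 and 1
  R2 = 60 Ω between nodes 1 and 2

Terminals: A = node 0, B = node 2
Reduce the network between node 0 (A) and node 2 (B) by series/parallel combination:
  Rs1 = R1 + R2 (series, joined only at node 1) = 200 + 60 = 260 Ω
R_eq = 260 Ω

Final answer: 260 Ω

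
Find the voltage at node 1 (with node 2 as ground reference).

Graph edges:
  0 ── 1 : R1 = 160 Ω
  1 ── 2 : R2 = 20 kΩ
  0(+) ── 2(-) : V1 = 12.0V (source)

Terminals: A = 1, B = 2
Nodal analysis, taking node 2 as the 0 V reference.
Source V1 fixes V_0 = 12 V.
KCL at each unknown node (sum of currents leaving = 0; resistances in Ω):
  Node 1: (V_1 - 12)/160 + (V_1 - 0)/20000 = 0
Collecting terms: 0.0063 × V_1 = 0.075  =>  V_1 = 11.9 V
The requested potential is V_1 = 11.9 V.

Final answer: V_1 = 11.9 V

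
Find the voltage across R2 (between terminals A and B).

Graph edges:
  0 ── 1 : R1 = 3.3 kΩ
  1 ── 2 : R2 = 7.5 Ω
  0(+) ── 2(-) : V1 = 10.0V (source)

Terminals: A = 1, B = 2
R1 and R2 are in series across V1 (node 0 → node 1 → node 2), and the output A–B is taken across R2, so this is a voltage divider.
Series current: I = V1/(R1 + R2) = 10/(3300 + 7.5) = 10/3308 = 0.003023 A
V_R2 = I × R2 = V1 × R2/(R1 + R2) = 10 × 7.5/3308 = 0.02268 V

Final answer: 0.02268 V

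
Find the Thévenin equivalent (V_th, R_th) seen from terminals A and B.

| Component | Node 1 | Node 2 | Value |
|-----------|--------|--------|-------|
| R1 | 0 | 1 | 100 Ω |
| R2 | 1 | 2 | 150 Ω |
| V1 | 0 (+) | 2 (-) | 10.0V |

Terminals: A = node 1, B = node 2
Step 1 — V_th is the open-circuit voltage V_A - V_B (nothing connected across the terminals).
Nodal analysis, taking node 2 as the 0 V reference.
Source V1 fixes V_0 = 10 V.
KCL at each unknown node (sum of currents leaving = 0; resistances in Ω):
  Node 1: (V_1 - 10)/100 + (V_1 - 0)/150 = 0
Collecting terms: 0.01667 × V_1 = 0.1  =>  V_1 = 6 V
V_th = V_1 - V_2 = 6 - 0 = 6 V
Step 2 — R_th: zero the source — replace V1 by a short circuit (node 2 merges into node 0) — and find the resistance seen between A (node 1) and B (node 0).
Reduce the network between node 1 (A) and node 0 (B) by series/parallel combination:
  Rp1 = R1 ‖ R2 (parallel, both between nodes 0 and 1) = 1/(1/100 + 1/150) = 60 Ω
R_th = 60 Ω

Final answer: V_th = 6 V, R_th = 60 Ω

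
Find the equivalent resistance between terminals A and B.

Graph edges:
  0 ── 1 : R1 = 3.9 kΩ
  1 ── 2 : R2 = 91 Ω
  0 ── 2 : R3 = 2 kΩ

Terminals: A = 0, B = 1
Reduce the network between node 0 (A) and node 1 (B) by series/parallel combination:
  Rs1 = R3 + R2 (series, joined only at node 2) = 2000 + 91 = 2091 Ω
  Rp1 = R1 ‖ Rs1 (parallel, both between nodes 0 and 1) = 1/(1/3900 + 1/2091) = 1361 Ω
R_eq = 1.361 kΩ

Final answer: 1.361 kΩ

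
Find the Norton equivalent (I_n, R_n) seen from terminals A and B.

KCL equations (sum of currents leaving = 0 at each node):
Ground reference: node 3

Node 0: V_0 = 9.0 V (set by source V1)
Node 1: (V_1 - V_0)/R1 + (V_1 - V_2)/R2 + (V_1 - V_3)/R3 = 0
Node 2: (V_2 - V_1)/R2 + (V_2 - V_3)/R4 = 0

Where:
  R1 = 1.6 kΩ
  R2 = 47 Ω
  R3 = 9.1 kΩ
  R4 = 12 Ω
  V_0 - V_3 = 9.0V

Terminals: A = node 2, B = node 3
Find the Thévenin equivalent first; then I_n = V_th/R_th and R_n = R_th.
Step 1 — V_th is the open-circuit voltage V_A - V_B (nothing connected across the terminals).
Nodal analysis, taking node 3 as the 0 V reference.
Source V1 fixes V_0 = 9 V.
KCL at each unknown node (sum of currents leaving = 0; resistances in Ω):
  Node 1: (V_1 - 9)/1600 + (V_1 - V_2)/47 + (V_1 - 0)/9100 = 0
  Node 2: (V_2 - V_1)/47 + (V_2 - 0)/12 = 0
Collecting terms (coefficients in siemens):
  0.02201·V_1 - 0.02128·V_2 = 0.005625
  0.1046·V_2 - 0.02128·V_1 = 0
Determinant D = (0.02201)(0.1046) - (-0.02128)(-0.02128) = 0.00185
V_1 = [(0.005625)(0.1046) - (-0.02128)(0)]/D = 0.3181 V
V_2 = [(0.02201)(0) - (0.005625)(-0.02128)]/D = 0.06469 V
V_th = V_2 - V_3 = 0.06469 - 0 = 0.06469 V
Step 2 — R_th: zero the source — replace V1 by a short circuit (node 3 merges into node 0) — and find the resistance seen between A (node 2) and B (node 0).
Reduce the network between node 2 (A) and node 0 (B) by series/parallel combination:
  Rp1 = R1 ‖ R3 (parallel, both between nodes 0 and 1) = 1/(1/1600 + 1/9100) = 1361 Ω
  Rs1 = R2 + Rp1 (series, joined only at node 1) = 47 + 1361 = 1408 Ω
  Rp2 = R4 ‖ Rs1 (parallel, both between nodes 0 and 2) = 1/(1/12 + 1/1408) = 11.9 Ω
R_th = 11.9 Ω
I_n = V_th/R_th = 0.06469/11.9 = 0.005437 A, and R_n = R_th = 11.9 Ω

Final answer: I_n = 0.005437 A, R_n = 11.9 Ω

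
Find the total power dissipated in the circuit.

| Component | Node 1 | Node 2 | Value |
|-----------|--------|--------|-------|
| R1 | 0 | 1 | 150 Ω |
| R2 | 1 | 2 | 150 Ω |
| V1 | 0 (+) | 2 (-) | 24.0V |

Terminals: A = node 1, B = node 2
Nodal analysis, taking node 2 as the 0 V reference.
Source V1 fixes V_0 = 24 V.
KCL at each unknown node (sum of currents leaving = 0; resistances in Ω):
  Node 1: (V_1 - 24)/150 + (V_1 - 0)/150 = 0
Collecting terms: 0.01333 × V_1 = 0.16  =>  V_1 = 12 V
Power in each resistor, P = (ΔV)²/R:
  P_R1 = (24 - 12)²/150 = 0.96 W
  P_R2 = (12 - 0)²/150 = 0.96 W
P_total = P_R1 + P_R2 = 1.92 W

Final answer: 1.92 W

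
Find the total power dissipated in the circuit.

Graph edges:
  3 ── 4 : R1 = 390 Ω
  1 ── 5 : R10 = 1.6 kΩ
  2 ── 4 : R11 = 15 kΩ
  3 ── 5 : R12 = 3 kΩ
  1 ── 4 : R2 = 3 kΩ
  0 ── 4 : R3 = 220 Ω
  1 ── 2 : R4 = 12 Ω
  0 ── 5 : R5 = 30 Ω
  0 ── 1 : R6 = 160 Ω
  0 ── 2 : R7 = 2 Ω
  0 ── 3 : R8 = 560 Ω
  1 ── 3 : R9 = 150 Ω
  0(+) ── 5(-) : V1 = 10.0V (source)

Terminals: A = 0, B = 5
Nodal analysis, taking node 5 as the 0 V reference.
Source V1 fixes V_0 = 10 V.
KCL at each unknown node (sum of currents leaving = 0; resistances in Ω):
  Node 1: (V_1 - V_4)/3000 + (V_1 - V_2)/12 + (V_1 - 10)/160 + (V_1 - V_3)/150 + (V_1 - 0)/1600 = 0
  Node 2: (V_2 - V_1)/12 + (V_2 - 10)/2 + (V_2 - V_4)/15000 = 0
  Node 3: (V_3 - V_4)/390 + (V_3 - 10)/560 + (V_3 - V_1)/150 + (V_3 - 0)/3000 = 0
  Node 4: (V_4 - V_3)/390 + (V_4 - V_1)/3000 + (V_4 - 10)/220 + (V_4 - V_2)/15000 = 0
Collecting terms (coefficients in siemens):
  0.09721·V_1 - 0.08333·V_2 - 0.006667·V_3 - 0.0003333·V_4 = 0.0625
  0.5834·V_2 - 0.08333·V_1 - 0.00006667·V_4 = 5
  0.01135·V_3 - 0.006667·V_1 - 0.002564·V_4 = 0.01786
  0.00751·V_4 - 0.0003333·V_1 - 0.00006667·V_2 - 0.002564·V_3 = 0.04545
Solving these 4 simultaneous equations (Gaussian elimination) gives:
  V_1 = 9.896 V, V_2 = 9.985 V, V_3 = 9.614 V, V_4 = 9.864 V
Power in each resistor, P = (ΔV)²/R:
  P_R1 = (9.614 - 9.864)²/390 = 0.0001592 W
  P_R2 = (9.896 - 9.864)²/3000 = 0.0000003509 W
  P_R3 = (10 - 9.864)²/220 = 0.00008456 W
  P_R4 = (9.896 - 9.985)²/12 = 0.0006613 W
  P_R5 = (10 - 0)²/30 = 3.333 W
  P_R6 = (10 - 9.896)²/160 = 0.00006753 W
  P_R7 = (10 - 9.985)²/2 = 0.0001105 W
  P_R8 = (10 - 9.614)²/560 = 0.0002655 W
  P_R9 = (9.896 - 9.614)²/150 = 0.0005287 W
  P_R10 = (9.896 - 0)²/1600 = 0.06121 W
  P_R11 = (9.985 - 9.864)²/15000 = 0.0000009846 W
  P_R12 = (9.614 - 0)²/3000 = 0.03081 W
P_total = P_R1 + P_R2 + P_R3 + P_R4 + P_R5 + P_R6 + P_R7 + P_R8 + P_R9 + P_R10 + P_R11 + P_R12 = 3.427 W

Final answer: 3.427 W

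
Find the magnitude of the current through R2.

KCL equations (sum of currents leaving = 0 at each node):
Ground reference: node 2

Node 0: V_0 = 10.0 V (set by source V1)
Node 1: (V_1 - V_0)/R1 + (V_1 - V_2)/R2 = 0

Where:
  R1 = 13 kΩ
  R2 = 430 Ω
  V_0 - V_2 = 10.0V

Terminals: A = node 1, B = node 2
Nodal analysis, taking node 2 as the 0 V reference.
Source V1 fixes V_0 = 10 V.
KCL at each unknown node (sum of currents leaving = 0; resistances in Ω):
  Node 1: (V_1 - 10)/13000 + (V_1 - 0)/430 = 0
Collecting terms: 0.002403 × V_1 = 0.0007692  =>  V_1 = 0.3202 V
I_R2 = (V_1 - V_2)/R2 = (0.3202 - 0)/430 = 0.0007446 A
|I_R2| = 0.0007446 A

Final answer: |I_R2| = 0.0007446 A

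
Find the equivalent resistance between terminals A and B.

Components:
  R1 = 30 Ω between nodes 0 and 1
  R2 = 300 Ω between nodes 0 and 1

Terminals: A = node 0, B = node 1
Reduce the network between node 0 (A) and node 1 (B) by series/parallel combination:
  Rp1 = R1 ‖ R2 (parallel, both between nodes 0 and 1) = 1/(1/30 + 1/300) = 27.27 Ω
R_eq = 27.27 Ω

Final answer: 27.27 Ω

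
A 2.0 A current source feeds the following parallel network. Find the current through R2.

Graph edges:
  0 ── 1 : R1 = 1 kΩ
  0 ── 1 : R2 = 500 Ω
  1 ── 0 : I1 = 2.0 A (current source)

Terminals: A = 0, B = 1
All resistors sit directly between nodes 0 and 1, so they are in parallel and share one voltage V; the full source current 2 A splits among them.
1/R_par = 1/1000 + 1/500 = 0.003 S  =>  R_par = 333.3 Ω
V = I × R_par = 2 × 333.3 = 666.7 V
I_R2 = V/R2 = 666.7/500 = 1.333 A

Final answer: 1.333 A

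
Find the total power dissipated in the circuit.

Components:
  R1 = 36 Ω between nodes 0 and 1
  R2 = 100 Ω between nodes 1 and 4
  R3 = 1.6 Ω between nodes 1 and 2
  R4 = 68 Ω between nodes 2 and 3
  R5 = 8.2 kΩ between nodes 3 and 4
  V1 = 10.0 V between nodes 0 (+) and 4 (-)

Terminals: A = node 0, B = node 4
Nodal analysis, taking node 4 as the 0 V reference.
Source V1 fixes V_0 = 10 V.
KCL at each unknown node (sum of currents leaving = 0; resistances in Ω):
  Node 1: (V_1 - 10)/36 + (V_1 - 0)/100 + (V_1 - V_2)/1.6 = 0
  Node 2: (V_2 - V_1)/1.6 + (V_2 - V_3)/68 = 0
  Node 3: (V_3 - V_2)/68 + (V_3 - 0)/8200 = 0
Collecting terms (coefficients in siemens):
  0.6628·V_1 - 0.625·V_2 = 0.2778
  0.6397·V_2 - 0.625·V_1 - 0.01471·V_3 = 0
  0.01483·V_3 - 0.01471·V_2 = 0
Solving these 3 simultaneous equations (Gaussian elimination) gives:
  V_1 = 7.329 V, V_2 = 7.328 V, V_3 = 7.268 V
Power in each resistor, P = (ΔV)²/R:
  P_R1 = (10 - 7.329)²/36 = 0.1981 W
  P_R2 = (7.329 - 0)²/100 = 0.5372 W
  P_R3 = (7.329 - 7.328)²/1.6 = 0.000001257 W
  P_R4 = (7.328 - 7.268)²/68 = 0.00005342 W
  P_R5 = (7.268 - 0)²/8200 = 0.006442 W
P_total = P_R1 + P_R2 + P_R3 + P_R4 + P_R5 = 0.7418 W

Final answer: 0.7418 W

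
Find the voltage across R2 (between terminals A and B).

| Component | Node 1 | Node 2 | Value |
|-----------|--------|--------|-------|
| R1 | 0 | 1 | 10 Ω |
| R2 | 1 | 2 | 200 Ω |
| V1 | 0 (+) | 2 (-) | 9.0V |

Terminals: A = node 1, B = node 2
R1 and R2 are in series across V1 (node 0 → node 1 → node 2), and the output A–B is taken across R2, so this is a voltage divider.
Series current: I = V1/(R1 + R2) = 9/(10 + 200) = 9/210 = 0.04286 A
V_R2 = I × R2 = V1 × R2/(R1 + R2) = 9 × 200/210 = 8.571 V

Final answer: 8.571 V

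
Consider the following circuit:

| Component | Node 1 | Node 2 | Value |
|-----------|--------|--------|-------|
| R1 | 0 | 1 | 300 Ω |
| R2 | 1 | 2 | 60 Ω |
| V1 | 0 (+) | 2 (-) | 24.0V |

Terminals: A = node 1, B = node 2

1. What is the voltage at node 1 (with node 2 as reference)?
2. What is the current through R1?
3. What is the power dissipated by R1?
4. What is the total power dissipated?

Nodal analysis, taking node 2 as the 0 V reference.
Source V1 fixes V_0 = 24 V.
KCL at each unknown node (sum of currents leaving = 0; resistances in Ω):
  Node 1: (V_1 - 24)/300 + (V_1 - 0)/60 = 0
Collecting terms: 0.02 × V_1 = 0.08  =>  V_1 = 4 V
Part 1:
  Read off the nodal solution: V_1 = 4 V
Part 2:
  I_R1 = (V_0 - V_1)/R1 = (24 - 4)/300 = 0.06667 A
  Magnitude: I_R1 = 0.06667 A
Part 3:
  I_R1 = (V_0 - V_1)/R1 = (24 - 4)/300 = 0.06667 A
  P_R1 = I_R1² × R1 = (0.06667)² × 300 = 1.333 W
Part 4:
  Power in each resistor, P = (ΔV)²/R:
    P_R1 = (24 - 4)²/300 = 1.333 W
    P_R2 = (4 - 0)²/60 = 0.2667 W
  P_total = P_R1 + P_R2 = 1.6 W

Final answers:
1. V_1 = 4 V
2. I_R1 = 0.06667 A
3. P_R1 = 1.333 W
4. P_total = 1.6 W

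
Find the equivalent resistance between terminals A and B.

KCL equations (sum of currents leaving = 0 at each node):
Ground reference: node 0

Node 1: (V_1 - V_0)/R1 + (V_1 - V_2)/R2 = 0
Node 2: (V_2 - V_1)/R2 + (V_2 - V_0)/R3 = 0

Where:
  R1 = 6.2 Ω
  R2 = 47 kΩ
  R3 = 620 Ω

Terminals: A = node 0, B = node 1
Reduce the network between node 0 (A) and node 1 (B) by series/parallel combination:
  Rs1 = R3 + R2 (series, joined only at node 2) = 620 + 47000 = 47620 Ω
  Rp1 = R1 ‖ Rs1 (parallel, both between nodes 0 and 1) = 1/(1/6.2 + 1/47620) = 6.199 Ω
R_eq = 6.199 Ω

Final answer: 6.199 Ω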